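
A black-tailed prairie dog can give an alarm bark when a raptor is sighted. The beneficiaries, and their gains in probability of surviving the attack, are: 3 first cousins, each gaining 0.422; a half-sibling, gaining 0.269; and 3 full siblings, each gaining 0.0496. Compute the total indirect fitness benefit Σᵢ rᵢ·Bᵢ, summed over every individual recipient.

0.2999

r to a first cousin = 0.125 (first cousins share one grandparent pair — two paths of length 4: r = 2·(1/2)^4 = 1/8).
r to a half-sibling = 0.25 (half-sibs share one parent — one path of length 2: r = (1/2)^2 = 1/4).
r to a full sibling = 1/2 (full sibs share both parents — two paths of length 2: r = 2·(1/2)^2 = 1/2).
Summing one r·B term per recipient: 3·0.125·0.422 + 1·0.25·0.269 + 3·0.5·0.0496 = 0.2999.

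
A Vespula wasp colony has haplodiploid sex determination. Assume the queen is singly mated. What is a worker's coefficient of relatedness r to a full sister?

Haplodiploid full sisters inherit their father's entire haploid genome identically (contributing 1/2) and on average half of their mother's contribution (1/2 · 1/2 = 1/4); r = 1/2 + 1/4 = 3/4.

0.75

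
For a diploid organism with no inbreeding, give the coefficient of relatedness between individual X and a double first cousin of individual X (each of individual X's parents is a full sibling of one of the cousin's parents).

0.25

Each parent–offspring link contributes a factor of 1/2, and independent paths through distinct common ancestors add.
Double first cousins share both grandparent pairs — four paths of length 4: r = 4·(1/2)^4 = 1/4.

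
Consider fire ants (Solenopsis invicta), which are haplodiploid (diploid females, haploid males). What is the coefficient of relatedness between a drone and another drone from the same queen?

0.5

Haploid brothers each carry a random half of the queen's diploid genome, so on average they share half: r = 1/2.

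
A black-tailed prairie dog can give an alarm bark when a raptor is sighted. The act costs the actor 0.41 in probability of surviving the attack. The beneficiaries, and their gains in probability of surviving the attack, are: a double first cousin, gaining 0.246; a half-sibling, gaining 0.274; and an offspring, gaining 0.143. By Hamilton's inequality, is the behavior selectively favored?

Hamilton's rule: the trait is favored when the sum of r·B over every recipient exceeds the actor's cost C.
r to a double first cousin = 0.25 (double first cousins share both grandparent pairs — four paths of length 4: r = 4·(1/2)^4 = 1/4).
r to a half-sibling = 0.25 (half-sibs share one parent — one path of length 2: r = (1/2)^2 = 1/4).
r to an offspring = 0.5 (one parent–offspring link: r = (1/2)^1 = 1/2).
Summing one r·B term per recipient: 1·0.25·0.246 + 1·0.25·0.274 + 1·0.5·0.143 = 0.2015.
0.2015 < 0.41: the indirect benefit is less than the cost.

No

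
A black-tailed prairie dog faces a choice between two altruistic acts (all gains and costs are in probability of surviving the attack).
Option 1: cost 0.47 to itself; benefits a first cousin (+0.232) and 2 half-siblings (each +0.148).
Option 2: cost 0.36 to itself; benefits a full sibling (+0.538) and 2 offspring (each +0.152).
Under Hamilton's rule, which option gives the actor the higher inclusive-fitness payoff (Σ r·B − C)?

Option 1: r to a first cousin = 0.125.
Option 1: r to a half-sibling = 0.25.
Option 1: Σ r·B − C = (1·0.125·0.232 + 2·0.25·0.148) − 0.47 = -0.367.
Option 2: r to a full sibling = 0.5.
Option 2: r to an offspring = 0.5.
Option 2: Σ r·B − C = (1·0.5·0.538 + 2·0.5·0.152) − 0.36 = 0.061.
Option 2 has the higher net inclusive-fitness payoff.

Option 2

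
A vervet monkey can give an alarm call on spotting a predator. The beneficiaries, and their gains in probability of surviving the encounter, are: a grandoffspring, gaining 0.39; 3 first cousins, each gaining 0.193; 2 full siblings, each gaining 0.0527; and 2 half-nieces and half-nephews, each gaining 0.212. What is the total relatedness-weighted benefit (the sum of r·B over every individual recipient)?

0.275575

r to a grandoffspring = 1/4 (two parent–offspring links: r = (1/2)^2 = 1/4).
r to a first cousin = 0.125 (first cousins share one grandparent pair — two paths of length 4: r = 2·(1/2)^4 = 1/8).
r to a full sibling = 0.5 (full sibs share both parents — two paths of length 2: r = 2·(1/2)^2 = 1/2).
r to a half-niece or half-nephew = 1/8 (half-aunt/uncle↔niece/nephew: one path of length 3: r = (1/2)^3 = 1/8).
Summing one r·B term per recipient: 1·0.25·0.39 + 3·0.125·0.193 + 2·0.5·0.0527 + 2·0.125·0.212 = 0.275575.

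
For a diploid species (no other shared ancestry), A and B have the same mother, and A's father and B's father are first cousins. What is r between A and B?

0.28125

With two independent routes of shared ancestry, r is the sum of the two contributions.
A and B are related in two ways: half-sibs through their shared mother (r = 1/4) and second cousins through their fathers (r = 1/32).
r = 1/4 + 1/32 = 9/32 = 0.28125.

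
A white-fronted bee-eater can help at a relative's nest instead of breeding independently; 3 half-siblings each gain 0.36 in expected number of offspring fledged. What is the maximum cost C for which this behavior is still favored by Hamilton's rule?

0.27

r to a half-sibling = 0.25 (half-sibs share one parent — one path of length 2: r = (1/2)^2 = 1/4).
Hamilton's rule: n·r·B > C, so the trait is favored while C < n·r·B = 3·0.25·0.36 = 0.27.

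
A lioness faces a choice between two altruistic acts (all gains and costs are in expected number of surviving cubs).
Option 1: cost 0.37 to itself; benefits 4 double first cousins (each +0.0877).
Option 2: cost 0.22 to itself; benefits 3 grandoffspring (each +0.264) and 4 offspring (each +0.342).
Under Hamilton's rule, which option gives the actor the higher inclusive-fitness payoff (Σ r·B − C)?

Option 1: r to a double first cousin = 0.25.
Option 1: Σ r·B − C = (4·0.25·0.0877) − 0.37 = -0.2823.
Option 2: r to a grandoffspring = 0.25.
Option 2: r to an offspring = 0.5.
Option 2: Σ r·B − C = (3·0.25·0.264 + 4·0.5·0.342) − 0.22 = 0.662.
Option 2 has the higher net inclusive-fitness payoff.

Option 2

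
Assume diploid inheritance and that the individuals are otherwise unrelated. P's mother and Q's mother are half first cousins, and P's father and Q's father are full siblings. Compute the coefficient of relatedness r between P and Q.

0.140625

With two independent routes of shared ancestry, r is the sum of the two contributions.
P and Q are related in two ways: half second cousins through their mothers (r = 1/64) and first cousins through their fathers (r = 1/8).
r = 1/64 + 1/8 = 9/64 = 0.140625.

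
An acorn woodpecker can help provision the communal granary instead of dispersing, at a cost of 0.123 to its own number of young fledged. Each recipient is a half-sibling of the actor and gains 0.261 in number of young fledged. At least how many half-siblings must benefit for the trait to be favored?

r to a half-sibling = 1/4 (half-sibs share one parent — one path of length 2: r = (1/2)^2 = 1/4).
Hamilton's rule: n·r·B > C  ⇒  n > C/(r·B) = 0.123/(0.25·0.261) = 1.885.
The smallest integer exceeding 1.885 is 2.

2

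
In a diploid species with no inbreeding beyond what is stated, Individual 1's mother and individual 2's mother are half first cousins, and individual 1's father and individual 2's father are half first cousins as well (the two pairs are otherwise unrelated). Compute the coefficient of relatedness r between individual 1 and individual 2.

Wright's path rule: contributions from independent ancestry routes add.
Individual 1 and individual 2 are related in two ways: half second cousins through their mothers (r = 1/64) and half second cousins through their fathers (r = 1/64).
r = 1/64 + 1/64 = 1/32 = 0.03125.

0.03125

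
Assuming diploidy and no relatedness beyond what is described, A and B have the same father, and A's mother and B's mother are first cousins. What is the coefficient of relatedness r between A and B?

0.28125

Wright's path rule: contributions from independent ancestry routes add.
A and B are related in two ways: half-sibs through their shared father (r = 1/4) and second cousins through their mothers (r = 1/32).
r = 1/4 + 1/32 = 0.28125.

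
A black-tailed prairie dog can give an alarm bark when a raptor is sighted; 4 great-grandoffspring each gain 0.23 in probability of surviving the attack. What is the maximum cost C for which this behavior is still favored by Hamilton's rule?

0.115

r to a great-grandoffspring = 1/8 (three parent–offspring links: r = (1/2)^3 = 1/8).
Hamilton's rule: n·r·B > C, so the trait is favored while C < n·r·B = 4·0.125·0.23 = 0.115.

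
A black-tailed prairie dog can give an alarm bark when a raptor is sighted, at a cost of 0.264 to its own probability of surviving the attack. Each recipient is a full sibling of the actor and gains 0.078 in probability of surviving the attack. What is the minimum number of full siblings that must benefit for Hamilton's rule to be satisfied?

7

r to a full sibling = 0.5 (full sibs share both parents — two paths of length 2: r = 2·(1/2)^2 = 1/2).
Hamilton's rule: n·r·B > C  ⇒  n > C/(r·B) = 0.264/(0.5·0.078) = 6.769.
The smallest integer exceeding 6.769 is 7.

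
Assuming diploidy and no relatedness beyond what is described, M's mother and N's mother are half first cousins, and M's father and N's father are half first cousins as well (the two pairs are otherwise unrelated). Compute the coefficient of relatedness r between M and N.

0.03125

Relatedness sums over independent paths through distinct common ancestors.
M and N are related in two ways: half second cousins through their mothers (r = 1/64) and half second cousins through their fathers (r = 1/64).
r = 1/64 + 1/64 = 1/32 = 0.03125.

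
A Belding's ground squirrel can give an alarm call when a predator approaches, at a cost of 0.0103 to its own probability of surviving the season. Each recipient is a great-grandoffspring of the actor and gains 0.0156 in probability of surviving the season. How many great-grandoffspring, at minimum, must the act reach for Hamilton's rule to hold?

6

r to a great-grandoffspring = 1/8 (three parent–offspring links: r = (1/2)^3 = 1/8).
Hamilton's rule: n·r·B > C  ⇒  n > C/(r·B) = 0.0103/(0.125·0.0156) = 5.282.
The smallest integer exceeding 5.282 is 6.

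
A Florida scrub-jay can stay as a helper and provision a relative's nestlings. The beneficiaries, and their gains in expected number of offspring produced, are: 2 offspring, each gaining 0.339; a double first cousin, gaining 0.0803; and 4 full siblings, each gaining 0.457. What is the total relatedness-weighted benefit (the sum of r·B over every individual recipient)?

1.273075

r to an offspring = 0.5 (one parent–offspring link: r = (1/2)^1 = 1/2).
r to a double first cousin = 0.25 (double first cousins share both grandparent pairs — four paths of length 4: r = 4·(1/2)^4 = 1/4).
r to a full sibling = 0.5 (full sibs share both parents — two paths of length 2: r = 2·(1/2)^2 = 1/2).
Summing one r·B term per recipient: 2·0.5·0.339 + 1·0.25·0.0803 + 4·0.5·0.457 = 1.273075.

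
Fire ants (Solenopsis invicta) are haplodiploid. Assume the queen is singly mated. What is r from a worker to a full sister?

Haplodiploid full sisters inherit their father's entire haploid genome identically (contributing 1/2) and on average half of their mother's contribution (1/2 · 1/2 = 1/4); r = 1/2 + 1/4 = 3/4.

0.75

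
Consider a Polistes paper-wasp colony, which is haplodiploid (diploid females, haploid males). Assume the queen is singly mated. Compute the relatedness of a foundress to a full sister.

0.75

Haplodiploid full sisters inherit their father's entire haploid genome identically (contributing 1/2) and on average half of their mother's contribution (1/2 · 1/2 = 1/4); r = 1/2 + 1/4 = 3/4.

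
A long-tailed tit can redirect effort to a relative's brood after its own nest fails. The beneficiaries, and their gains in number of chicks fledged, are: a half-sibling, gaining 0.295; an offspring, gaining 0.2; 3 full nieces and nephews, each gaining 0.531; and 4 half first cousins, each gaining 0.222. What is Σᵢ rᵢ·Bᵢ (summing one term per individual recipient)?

r to a half-sibling = 0.25 (half-sibs share one parent — one path of length 2: r = (1/2)^2 = 1/4).
r to an offspring = 0.5 (one parent–offspring link: r = (1/2)^1 = 1/2).
r to a full niece or nephew = 1/4 (full aunt/uncle↔niece/nephew: two paths of length 3 through the shared grandparent pair: r = 2·(1/2)^3 = 1/4).
r to a half first cousin = 1/16 (half first cousins share one grandparent — one path of length 4: r = (1/2)^4 = 1/16).
Summing one r·B term per recipient: 1·0.25·0.295 + 1·0.5·0.2 + 3·0.25·0.531 + 4·0.0625·0.222 = 0.6275.

0.6275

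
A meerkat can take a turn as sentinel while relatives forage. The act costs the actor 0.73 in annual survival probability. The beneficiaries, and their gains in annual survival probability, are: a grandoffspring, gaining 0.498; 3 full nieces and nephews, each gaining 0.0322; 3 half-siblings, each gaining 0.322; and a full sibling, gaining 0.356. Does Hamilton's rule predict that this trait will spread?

Hamilton's rule: the trait is favored when the sum of r·B over every recipient exceeds the actor's cost C.
r to a grandoffspring = 1/4 (two parent–offspring links: r = (1/2)^2 = 1/4).
r to a full niece or nephew = 1/4 (full aunt/uncle↔niece/nephew: two paths of length 3 through the shared grandparent pair: r = 2·(1/2)^3 = 1/4).
r to a half-sibling = 1/4 (half-sibs share one parent — one path of length 2: r = (1/2)^2 = 1/4).
r to a full sibling = 0.5 (full sibs share both parents — two paths of length 2: r = 2·(1/2)^2 = 1/2).
Summing one r·B term per recipient: 1·0.25·0.498 + 3·0.25·0.0322 + 3·0.25·0.322 + 1·0.5·0.356 = 0.56815.
0.56815 < 0.73: the indirect benefit is less than the cost.

No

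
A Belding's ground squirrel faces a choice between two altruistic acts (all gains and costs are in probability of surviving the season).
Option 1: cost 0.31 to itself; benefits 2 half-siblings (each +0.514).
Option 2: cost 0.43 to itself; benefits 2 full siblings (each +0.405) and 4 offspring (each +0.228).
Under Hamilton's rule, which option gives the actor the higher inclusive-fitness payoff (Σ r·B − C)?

Option 1: r to a half-sibling = 0.25.
Option 1: Σ r·B − C = (2·0.25·0.514) − 0.31 = -0.053.
Option 2: r to a full sibling = 0.5.
Option 2: r to an offspring = 0.5.
Option 2: Σ r·B − C = (2·0.5·0.405 + 4·0.5·0.228) − 0.43 = 0.431.
Option 2 has the higher net inclusive-fitness payoff.

Option 2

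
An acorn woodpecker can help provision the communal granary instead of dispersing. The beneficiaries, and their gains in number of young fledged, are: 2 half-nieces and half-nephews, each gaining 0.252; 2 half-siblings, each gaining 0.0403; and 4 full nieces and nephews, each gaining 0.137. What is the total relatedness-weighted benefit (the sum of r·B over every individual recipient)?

r to a half-niece or half-nephew = 0.125 (half-aunt/uncle↔niece/nephew: one path of length 3: r = (1/2)^3 = 1/8).
r to a half-sibling = 1/4 (half-sibs share one parent — one path of length 2: r = (1/2)^2 = 1/4).
r to a full niece or nephew = 1/4 (full aunt/uncle↔niece/nephew: two paths of length 3 through the shared grandparent pair: r = 2·(1/2)^3 = 1/4).
Summing one r·B term per recipient: 2·0.125·0.252 + 2·0.25·0.0403 + 4·0.25·0.137 = 0.22015.

0.22015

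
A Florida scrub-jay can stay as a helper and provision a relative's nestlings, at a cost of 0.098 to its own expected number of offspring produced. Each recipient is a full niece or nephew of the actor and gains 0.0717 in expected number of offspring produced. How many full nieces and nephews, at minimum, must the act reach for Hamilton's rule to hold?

6

r to a full niece or nephew = 0.25 (full aunt/uncle↔niece/nephew: two paths of length 3 through the shared grandparent pair: r = 2·(1/2)^3 = 1/4).
Hamilton's rule: n·r·B > C  ⇒  n > C/(r·B) = 0.098/(0.25·0.0717) = 5.467.
The smallest integer exceeding 5.467 is 6.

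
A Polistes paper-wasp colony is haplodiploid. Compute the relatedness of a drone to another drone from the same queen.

0.5

Haploid brothers each carry a random half of the queen's diploid genome, so on average they share half: r = 1/2.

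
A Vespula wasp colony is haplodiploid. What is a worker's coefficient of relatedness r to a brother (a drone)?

0.25

Her haploid brother carries none of their father's genes and a random half of their mother's genome; that half matches the maternal half of her own genome with probability 1/2: r = 1/2 · 1/2 = 1/4.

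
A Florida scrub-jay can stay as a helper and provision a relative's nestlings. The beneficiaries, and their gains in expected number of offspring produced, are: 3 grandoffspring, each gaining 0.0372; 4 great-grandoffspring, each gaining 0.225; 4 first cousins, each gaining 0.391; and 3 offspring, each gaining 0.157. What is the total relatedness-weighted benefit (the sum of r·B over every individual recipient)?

r to a grandoffspring = 1/4 (two parent–offspring links: r = (1/2)^2 = 1/4).
r to a great-grandoffspring = 1/8 (three parent–offspring links: r = (1/2)^3 = 1/8).
r to a first cousin = 1/8 (first cousins share one grandparent pair — two paths of length 4: r = 2·(1/2)^4 = 1/8).
r to an offspring = 1/2 (one parent–offspring link: r = (1/2)^1 = 1/2).
Summing one r·B term per recipient: 3·0.25·0.0372 + 4·0.125·0.225 + 4·0.125·0.391 + 3·0.5·0.157 = 0.5714.

0.5714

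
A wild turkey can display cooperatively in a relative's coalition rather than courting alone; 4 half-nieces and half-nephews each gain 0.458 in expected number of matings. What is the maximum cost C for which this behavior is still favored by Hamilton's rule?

0.229

r to a half-niece or half-nephew = 0.125 (half-aunt/uncle↔niece/nephew: one path of length 3: r = (1/2)^3 = 1/8).
Hamilton's rule: n·r·B > C, so the trait is favored while C < n·r·B = 4·0.125·0.458 = 0.229.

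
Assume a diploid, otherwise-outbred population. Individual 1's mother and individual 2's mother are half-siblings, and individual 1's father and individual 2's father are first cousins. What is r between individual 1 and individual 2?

0.09375

Relatedness sums over independent paths through distinct common ancestors.
Individual 1 and individual 2 are related in two ways: half first cousins through their mothers (r = 1/16) and second cousins through their fathers (r = 1/32).
r = 1/16 + 1/32 = 0.09375.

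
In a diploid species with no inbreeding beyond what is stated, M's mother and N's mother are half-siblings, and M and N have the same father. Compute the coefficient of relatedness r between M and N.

Wright's path rule: contributions from independent ancestry routes add.
M and N are related in two ways: half first cousins through their mothers (r = 1/16) and half-sibs through their shared father (r = 1/4).
r = 1/16 + 1/4 = 5/16 = 0.3125.

0.3125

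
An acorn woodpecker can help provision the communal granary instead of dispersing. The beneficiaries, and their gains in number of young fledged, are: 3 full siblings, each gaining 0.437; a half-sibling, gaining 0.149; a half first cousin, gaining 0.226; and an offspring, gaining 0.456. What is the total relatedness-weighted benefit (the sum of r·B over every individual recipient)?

0.934875

r to a full sibling = 1/2 (full sibs share both parents — two paths of length 2: r = 2·(1/2)^2 = 1/2).
r to a half-sibling = 0.25 (half-sibs share one parent — one path of length 2: r = (1/2)^2 = 1/4).
r to a half first cousin = 0.0625 (half first cousins share one grandparent — one path of length 4: r = (1/2)^4 = 1/16).
r to an offspring = 1/2 (one parent–offspring link: r = (1/2)^1 = 1/2).
Summing one r·B term per recipient: 3·0.5·0.437 + 1·0.25·0.149 + 1·0.0625·0.226 + 1·0.5·0.456 = 0.934875.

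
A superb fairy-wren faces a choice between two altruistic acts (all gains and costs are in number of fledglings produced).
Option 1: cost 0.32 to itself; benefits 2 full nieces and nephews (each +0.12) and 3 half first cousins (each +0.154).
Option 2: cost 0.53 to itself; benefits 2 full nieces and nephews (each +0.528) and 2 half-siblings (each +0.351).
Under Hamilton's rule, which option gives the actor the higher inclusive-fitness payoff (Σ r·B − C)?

Option 2

Option 1: r to a full niece or nephew = 0.25.
Option 1: r to a half first cousin = 0.0625.
Option 1: Σ r·B − C = (2·0.25·0.12 + 3·0.0625·0.154) − 0.32 = -0.231125.
Option 2: r to a full niece or nephew = 0.25.
Option 2: r to a half-sibling = 0.25.
Option 2: Σ r·B − C = (2·0.25·0.528 + 2·0.25·0.351) − 0.53 = -0.0905.
Option 2 has the higher net inclusive-fitness payoff.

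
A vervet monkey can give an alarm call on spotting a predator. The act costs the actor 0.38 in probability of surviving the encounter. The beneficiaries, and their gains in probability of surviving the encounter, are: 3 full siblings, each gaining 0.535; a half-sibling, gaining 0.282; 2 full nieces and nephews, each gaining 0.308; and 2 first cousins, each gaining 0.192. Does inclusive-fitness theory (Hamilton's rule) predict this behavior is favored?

Yes

Hamilton's rule: the trait is favored when the sum of r·B over every recipient exceeds the actor's cost C.
r to a full sibling = 1/2 (full sibs share both parents — two paths of length 2: r = 2·(1/2)^2 = 1/2).
r to a half-sibling = 0.25 (half-sibs share one parent — one path of length 2: r = (1/2)^2 = 1/4).
r to a full niece or nephew = 1/4 (full aunt/uncle↔niece/nephew: two paths of length 3 through the shared grandparent pair: r = 2·(1/2)^3 = 1/4).
r to a first cousin = 0.125 (first cousins share one grandparent pair — two paths of length 4: r = 2·(1/2)^4 = 1/8).
Summing one r·B term per recipient: 3·0.5·0.535 + 1·0.25·0.282 + 2·0.25·0.308 + 2·0.125·0.192 = 1.075.
1.075 > 0.38: the indirect benefit exceeds the cost.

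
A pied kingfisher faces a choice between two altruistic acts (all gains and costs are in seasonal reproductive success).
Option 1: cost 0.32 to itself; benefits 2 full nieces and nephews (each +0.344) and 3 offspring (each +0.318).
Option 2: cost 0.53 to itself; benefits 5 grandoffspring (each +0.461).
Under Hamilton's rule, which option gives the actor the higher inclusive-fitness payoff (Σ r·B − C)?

Option 1

Option 1: r to a full niece or nephew = 0.25.
Option 1: r to an offspring = 0.5.
Option 1: Σ r·B − C = (2·0.25·0.344 + 3·0.5·0.318) − 0.32 = 0.329.
Option 2: r to a grandoffspring = 0.25.
Option 2: Σ r·B − C = (5·0.25·0.461) − 0.53 = 0.04625.
Option 1 has the higher net inclusive-fitness payoff.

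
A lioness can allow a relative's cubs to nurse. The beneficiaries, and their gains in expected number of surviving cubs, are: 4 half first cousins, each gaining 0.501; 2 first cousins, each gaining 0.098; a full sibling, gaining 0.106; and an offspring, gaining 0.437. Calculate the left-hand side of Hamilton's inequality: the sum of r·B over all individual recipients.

0.42125

r to a half first cousin = 1/16 (half first cousins share one grandparent — one path of length 4: r = (1/2)^4 = 1/16).
r to a first cousin = 1/8 (first cousins share one grandparent pair — two paths of length 4: r = 2·(1/2)^4 = 1/8).
r to a full sibling = 0.5 (full sibs share both parents — two paths of length 2: r = 2·(1/2)^2 = 1/2).
r to an offspring = 1/2 (one parent–offspring link: r = (1/2)^1 = 1/2).
Summing one r·B term per recipient: 4·0.0625·0.501 + 2·0.125·0.098 + 1·0.5·0.106 + 1·0.5·0.437 = 0.42125.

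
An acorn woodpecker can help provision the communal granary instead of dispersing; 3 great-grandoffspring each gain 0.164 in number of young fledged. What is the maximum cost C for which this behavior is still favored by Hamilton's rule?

0.0615

r to a great-grandoffspring = 0.125 (three parent–offspring links: r = (1/2)^3 = 1/8).
Hamilton's rule: n·r·B > C, so the trait is favored while C < n·r·B = 3·0.125·0.164 = 0.0615.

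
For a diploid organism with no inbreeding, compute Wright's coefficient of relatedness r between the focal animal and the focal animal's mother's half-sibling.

0.125

Each parent–offspring link contributes a factor of 1/2, and independent paths through distinct common ancestors add.
Half-aunt/uncle↔niece/nephew: one path of length 3: r = (1/2)^3 = 1/8.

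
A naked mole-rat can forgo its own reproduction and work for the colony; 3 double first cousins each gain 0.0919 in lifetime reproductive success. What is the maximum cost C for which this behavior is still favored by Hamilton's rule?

r to a double first cousin = 0.25 (double first cousins share both grandparent pairs — four paths of length 4: r = 4·(1/2)^4 = 1/4).
Hamilton's rule: n·r·B > C, so the trait is favored while C < n·r·B = 3·0.25·0.0919 = 0.068925.

0.068925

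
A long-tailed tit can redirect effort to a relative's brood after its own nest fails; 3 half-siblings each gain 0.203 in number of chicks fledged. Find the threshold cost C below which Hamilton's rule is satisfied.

r to a half-sibling = 1/4 (half-sibs share one parent — one path of length 2: r = (1/2)^2 = 1/4).
Hamilton's rule: n·r·B > C, so the trait is favored while C < n·r·B = 3·0.25·0.203 = 0.15225.

0.15225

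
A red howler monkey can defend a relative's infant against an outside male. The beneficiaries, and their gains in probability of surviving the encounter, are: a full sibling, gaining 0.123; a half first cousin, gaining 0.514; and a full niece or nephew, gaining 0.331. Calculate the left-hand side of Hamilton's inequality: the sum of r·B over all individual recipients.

r to a full sibling = 1/2 (full sibs share both parents — two paths of length 2: r = 2·(1/2)^2 = 1/2).
r to a half first cousin = 1/16 (half first cousins share one grandparent — one path of length 4: r = (1/2)^4 = 1/16).
r to a full niece or nephew = 1/4 (full aunt/uncle↔niece/nephew: two paths of length 3 through the shared grandparent pair: r = 2·(1/2)^3 = 1/4).
Summing one r·B term per recipient: 1·0.5·0.123 + 1·0.0625·0.514 + 1·0.25·0.331 = 0.176375.

0.176375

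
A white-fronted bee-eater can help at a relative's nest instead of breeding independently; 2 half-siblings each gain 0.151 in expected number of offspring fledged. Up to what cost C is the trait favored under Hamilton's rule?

0.0755

r to a half-sibling = 0.25 (half-sibs share one parent — one path of length 2: r = (1/2)^2 = 1/4).
Hamilton's rule: n·r·B > C, so the trait is favored while C < n·r·B = 2·0.25·0.151 = 0.0755.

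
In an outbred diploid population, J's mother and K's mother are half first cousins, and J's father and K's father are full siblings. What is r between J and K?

Wright's path rule: contributions from independent ancestry routes add.
J and K are related in two ways: half second cousins through their mothers (r = 1/64) and first cousins through their fathers (r = 1/8).
r = 1/64 + 1/8 = 0.140625.

0.140625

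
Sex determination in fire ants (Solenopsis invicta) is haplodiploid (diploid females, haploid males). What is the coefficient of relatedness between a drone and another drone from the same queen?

Haploid brothers each carry a random half of the queen's diploid genome, so on average they share half: r = 1/2.

0.5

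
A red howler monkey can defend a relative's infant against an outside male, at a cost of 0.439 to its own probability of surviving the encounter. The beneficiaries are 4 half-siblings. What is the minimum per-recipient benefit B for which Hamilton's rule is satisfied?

r to a half-sibling = 0.25 (half-sibs share one parent — one path of length 2: r = (1/2)^2 = 1/4).
Hamilton's rule with n recipients of equal r: n·r·B > C, so B > C/(n·r) = 0.439/(4·0.25) = 0.439.

0.439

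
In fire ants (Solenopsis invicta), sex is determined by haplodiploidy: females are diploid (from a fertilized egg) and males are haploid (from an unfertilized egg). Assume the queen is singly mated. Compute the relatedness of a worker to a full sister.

0.75

Haplodiploid full sisters inherit their father's entire haploid genome identically (contributing 1/2) and on average half of their mother's contribution (1/2 · 1/2 = 1/4); r = 1/2 + 1/4 = 3/4.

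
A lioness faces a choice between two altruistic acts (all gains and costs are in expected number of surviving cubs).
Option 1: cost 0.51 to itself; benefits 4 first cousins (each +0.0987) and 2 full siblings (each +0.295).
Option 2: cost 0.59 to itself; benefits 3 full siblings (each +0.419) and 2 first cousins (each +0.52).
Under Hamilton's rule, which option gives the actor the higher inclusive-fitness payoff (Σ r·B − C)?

Option 1: r to a first cousin = 0.125.
Option 1: r to a full sibling = 0.5.
Option 1: Σ r·B − C = (4·0.125·0.0987 + 2·0.5·0.295) − 0.51 = -0.16565.
Option 2: r to a full sibling = 0.5.
Option 2: r to a first cousin = 0.125.
Option 2: Σ r·B − C = (3·0.5·0.419 + 2·0.125·0.52) − 0.59 = 0.1685.
Option 2 has the higher net inclusive-fitness payoff.

Option 2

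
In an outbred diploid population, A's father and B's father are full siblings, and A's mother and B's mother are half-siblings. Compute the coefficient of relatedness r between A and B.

0.1875

With two independent routes of shared ancestry, r is the sum of the two contributions.
A and B are related in two ways: first cousins through their fathers (r = 1/8) and half first cousins through their mothers (r = 1/16).
r = 1/8 + 1/16 = 0.1875.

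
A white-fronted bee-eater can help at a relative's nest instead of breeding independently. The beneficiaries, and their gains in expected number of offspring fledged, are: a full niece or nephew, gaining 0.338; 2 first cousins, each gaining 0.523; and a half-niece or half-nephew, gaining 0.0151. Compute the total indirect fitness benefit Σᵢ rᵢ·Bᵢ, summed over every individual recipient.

0.2171375

r to a full niece or nephew = 1/4 (full aunt/uncle↔niece/nephew: two paths of length 3 through the shared grandparent pair: r = 2·(1/2)^3 = 1/4).
r to a first cousin = 1/8 (first cousins share one grandparent pair — two paths of length 4: r = 2·(1/2)^4 = 1/8).
r to a half-niece or half-nephew = 1/8 (half-aunt/uncle↔niece/nephew: one path of length 3: r = (1/2)^3 = 1/8).
Summing one r·B term per recipient: 1·0.25·0.338 + 2·0.125·0.523 + 1·0.125·0.0151 = 0.2171375.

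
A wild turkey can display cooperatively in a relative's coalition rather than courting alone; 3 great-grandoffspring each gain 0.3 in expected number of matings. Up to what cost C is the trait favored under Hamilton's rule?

r to a great-grandoffspring = 1/8 (three parent–offspring links: r = (1/2)^3 = 1/8).
Hamilton's rule: n·r·B > C, so the trait is favored while C < n·r·B = 3·0.125·0.3 = 0.1125.

0.1125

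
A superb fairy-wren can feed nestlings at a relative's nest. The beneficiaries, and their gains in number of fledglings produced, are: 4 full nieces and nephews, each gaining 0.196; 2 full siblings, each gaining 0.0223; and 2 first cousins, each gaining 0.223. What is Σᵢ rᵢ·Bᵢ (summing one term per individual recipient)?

0.27405

r to a full niece or nephew = 0.25 (full aunt/uncle↔niece/nephew: two paths of length 3 through the shared grandparent pair: r = 2·(1/2)^3 = 1/4).
r to a full sibling = 1/2 (full sibs share both parents — two paths of length 2: r = 2·(1/2)^2 = 1/2).
r to a first cousin = 0.125 (first cousins share one grandparent pair — two paths of length 4: r = 2·(1/2)^4 = 1/8).
Summing one r·B term per recipient: 4·0.25·0.196 + 2·0.5·0.0223 + 2·0.125·0.223 = 0.27405.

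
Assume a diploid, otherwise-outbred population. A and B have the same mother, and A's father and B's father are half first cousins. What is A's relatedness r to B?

Independent pedigree routes through distinct common ancestors add.
A and B are related in two ways: half-sibs through their shared mother (r = 1/4) and half second cousins through their fathers (r = 1/64).
r = 1/4 + 1/64 = 17/64 = 0.265625.

0.265625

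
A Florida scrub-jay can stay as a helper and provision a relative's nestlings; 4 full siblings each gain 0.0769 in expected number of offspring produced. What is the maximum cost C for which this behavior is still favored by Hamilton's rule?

r to a full sibling = 1/2 (full sibs share both parents — two paths of length 2: r = 2·(1/2)^2 = 1/2).
Hamilton's rule: n·r·B > C, so the trait is favored while C < n·r·B = 4·0.5·0.0769 = 0.1538.

0.1538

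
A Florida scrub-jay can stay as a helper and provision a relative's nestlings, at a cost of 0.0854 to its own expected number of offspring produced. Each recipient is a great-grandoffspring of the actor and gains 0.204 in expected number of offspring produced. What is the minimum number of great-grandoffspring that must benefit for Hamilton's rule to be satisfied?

r to a great-grandoffspring = 0.125 (three parent–offspring links: r = (1/2)^3 = 1/8).
Hamilton's rule: n·r·B > C  ⇒  n > C/(r·B) = 0.0854/(0.125·0.204) = 3.349.
The smallest integer exceeding 3.349 is 4.

4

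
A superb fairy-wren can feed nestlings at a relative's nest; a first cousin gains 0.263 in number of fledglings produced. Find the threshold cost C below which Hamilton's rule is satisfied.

0.032875

r to a first cousin = 1/8 (first cousins share one grandparent pair — two paths of length 4: r = 2·(1/2)^4 = 1/8).
Hamilton's rule: n·r·B > C, so the trait is favored while C < n·r·B = 1·0.125·0.263 = 0.032875.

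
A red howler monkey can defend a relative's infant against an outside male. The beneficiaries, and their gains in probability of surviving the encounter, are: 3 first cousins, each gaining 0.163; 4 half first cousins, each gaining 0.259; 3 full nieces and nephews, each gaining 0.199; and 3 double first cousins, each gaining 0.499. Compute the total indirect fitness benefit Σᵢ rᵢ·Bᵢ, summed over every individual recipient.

0.649375

r to a first cousin = 1/8 (first cousins share one grandparent pair — two paths of length 4: r = 2·(1/2)^4 = 1/8).
r to a half first cousin = 0.0625 (half first cousins share one grandparent — one path of length 4: r = (1/2)^4 = 1/16).
r to a full niece or nephew = 0.25 (full aunt/uncle↔niece/nephew: two paths of length 3 through the shared grandparent pair: r = 2·(1/2)^3 = 1/4).
r to a double first cousin = 0.25 (double first cousins share both grandparent pairs — four paths of length 4: r = 4·(1/2)^4 = 1/4).
Summing one r·B term per recipient: 3·0.125·0.163 + 4·0.0625·0.259 + 3·0.25·0.199 + 3·0.25·0.499 = 0.649375.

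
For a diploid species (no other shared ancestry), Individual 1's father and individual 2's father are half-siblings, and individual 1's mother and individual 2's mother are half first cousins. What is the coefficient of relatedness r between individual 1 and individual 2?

0.078125

Independent pedigree routes through distinct common ancestors add.
Individual 1 and individual 2 are related in two ways: half first cousins through their fathers (r = 1/16) and half second cousins through their mothers (r = 1/64).
r = 1/16 + 1/64 = 5/64 = 0.078125.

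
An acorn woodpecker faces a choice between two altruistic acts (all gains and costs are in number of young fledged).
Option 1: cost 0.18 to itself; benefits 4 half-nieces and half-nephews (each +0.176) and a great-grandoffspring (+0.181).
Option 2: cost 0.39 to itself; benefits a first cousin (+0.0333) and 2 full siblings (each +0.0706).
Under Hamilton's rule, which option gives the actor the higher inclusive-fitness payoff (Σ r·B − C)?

Option 1: r to a half-niece or half-nephew = 0.125.
Option 1: r to a great-grandoffspring = 0.125.
Option 1: Σ r·B − C = (4·0.125·0.176 + 1·0.125·0.181) − 0.18 = -0.069375.
Option 2: r to a first cousin = 0.125.
Option 2: r to a full sibling = 0.5.
Option 2: Σ r·B − C = (1·0.125·0.0333 + 2·0.5·0.0706) − 0.39 = -0.3152375.
Option 1 has the higher net inclusive-fitness payoff.

Option 1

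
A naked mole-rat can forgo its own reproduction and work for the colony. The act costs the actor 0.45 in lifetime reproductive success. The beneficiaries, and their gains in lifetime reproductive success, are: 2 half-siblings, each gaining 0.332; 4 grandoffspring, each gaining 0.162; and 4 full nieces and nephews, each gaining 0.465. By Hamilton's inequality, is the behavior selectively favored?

Hamilton's rule: the trait is favored when the sum of r·B over every recipient exceeds the actor's cost C.
r to a half-sibling = 1/4 (half-sibs share one parent — one path of length 2: r = (1/2)^2 = 1/4).
r to a grandoffspring = 1/4 (two parent–offspring links: r = (1/2)^2 = 1/4).
r to a full niece or nephew = 1/4 (full aunt/uncle↔niece/nephew: two paths of length 3 through the shared grandparent pair: r = 2·(1/2)^3 = 1/4).
Summing one r·B term per recipient: 2·0.25·0.332 + 4·0.25·0.162 + 4·0.25·0.465 = 0.793.
0.793 > 0.45: the indirect benefit exceeds the cost.

Yes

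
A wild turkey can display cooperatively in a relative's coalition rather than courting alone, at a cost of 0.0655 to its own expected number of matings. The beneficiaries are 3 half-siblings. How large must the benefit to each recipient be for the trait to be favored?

0.0873

r to a half-sibling = 1/4 (half-sibs share one parent — one path of length 2: r = (1/2)^2 = 1/4).
Hamilton's rule with n recipients of equal r: n·r·B > C, so B > C/(n·r) = 0.0655/(3·0.25) = 0.0873.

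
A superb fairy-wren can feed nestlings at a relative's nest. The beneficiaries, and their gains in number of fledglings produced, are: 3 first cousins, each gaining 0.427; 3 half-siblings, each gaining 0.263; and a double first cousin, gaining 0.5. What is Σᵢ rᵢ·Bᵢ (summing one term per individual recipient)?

0.482375

r to a first cousin = 0.125 (first cousins share one grandparent pair — two paths of length 4: r = 2·(1/2)^4 = 1/8).
r to a half-sibling = 1/4 (half-sibs share one parent — one path of length 2: r = (1/2)^2 = 1/4).
r to a double first cousin = 0.25 (double first cousins share both grandparent pairs — four paths of length 4: r = 4·(1/2)^4 = 1/4).
Summing one r·B term per recipient: 3·0.125·0.427 + 3·0.25·0.263 + 1·0.25·0.5 = 0.482375.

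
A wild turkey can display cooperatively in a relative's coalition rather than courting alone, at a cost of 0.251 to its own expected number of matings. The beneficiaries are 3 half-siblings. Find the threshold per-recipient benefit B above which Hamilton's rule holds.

0.3347

r to a half-sibling = 1/4 (half-sibs share one parent — one path of length 2: r = (1/2)^2 = 1/4).
Hamilton's rule with n recipients of equal r: n·r·B > C, so B > C/(n·r) = 0.251/(3·0.25) = 0.3347.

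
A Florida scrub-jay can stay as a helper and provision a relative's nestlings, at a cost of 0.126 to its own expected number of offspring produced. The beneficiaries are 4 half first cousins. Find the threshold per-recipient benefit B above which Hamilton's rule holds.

0.504

r to a half first cousin = 0.0625 (half first cousins share one grandparent — one path of length 4: r = (1/2)^4 = 1/16).
Hamilton's rule with n recipients of equal r: n·r·B > C, so B > C/(n·r) = 0.126/(4·0.0625) = 0.504.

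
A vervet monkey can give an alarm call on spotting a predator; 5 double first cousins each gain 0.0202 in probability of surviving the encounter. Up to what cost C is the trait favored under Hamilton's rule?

r to a double first cousin = 1/4 (double first cousins share both grandparent pairs — four paths of length 4: r = 4·(1/2)^4 = 1/4).
Hamilton's rule: n·r·B > C, so the trait is favored while C < n·r·B = 5·0.25·0.0202 = 0.02525.

0.02525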